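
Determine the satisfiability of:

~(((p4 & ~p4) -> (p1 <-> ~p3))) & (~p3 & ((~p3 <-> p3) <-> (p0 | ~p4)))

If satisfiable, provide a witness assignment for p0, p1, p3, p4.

The formula is unsatisfiable.

The conjunct ~(((p4 & ~p4) -> (p1 <-> ~p3))) is unsatisfiable on its own:
  p1=F, p3=F, p4=F: evaluates to False.
  p1=F, p3=F, p4=T: evaluates to False.
  p1=F, p3=T, p4=F: evaluates to False.
  p1=F, p3=T, p4=T: evaluates to False.
  p1=T, p3=F, p4=F: evaluates to False.
  p1=T, p3=F, p4=T: evaluates to False.
  p1=T, p3=T, p4=F: evaluates to False.
  p1=T, p3=T, p4=T: evaluates to False.
So the whole conjunction is unsatisfiable.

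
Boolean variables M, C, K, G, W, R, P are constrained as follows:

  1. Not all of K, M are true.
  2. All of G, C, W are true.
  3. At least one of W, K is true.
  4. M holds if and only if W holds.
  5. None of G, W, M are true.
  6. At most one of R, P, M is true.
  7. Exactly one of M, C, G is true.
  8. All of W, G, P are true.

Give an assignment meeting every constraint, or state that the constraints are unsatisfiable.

Case G = True:
  Constraint (5) is violated (G=T) — contradiction.
Case G = False:
  Constraint (2) is violated (G=F) — contradiction.
Both cases fail — unsatisfiable.

UNSATISFIABLE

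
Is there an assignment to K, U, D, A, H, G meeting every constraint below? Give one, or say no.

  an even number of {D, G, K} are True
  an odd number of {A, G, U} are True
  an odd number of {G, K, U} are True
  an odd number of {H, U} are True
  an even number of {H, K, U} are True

K = True; U = True; D = False; A = True; H = False; G = True

{D, G, K}: 2 true → even ✓
{A, G, U}: 3 true → odd ✓
{G, K, U}: 3 true → odd ✓
{H, U}: 1 true → odd ✓
{H, K, U}: 2 true → even ✓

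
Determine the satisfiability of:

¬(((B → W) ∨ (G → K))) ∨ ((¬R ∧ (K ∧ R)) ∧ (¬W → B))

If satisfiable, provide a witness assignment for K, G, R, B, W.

K=F; G=T; R=F; B=T; W=F

  ¬(((B → W) ∨ (G → K))) ∨ ((¬R ∧ (K ∧ R)) ∧ (¬W → B)) = True
    ¬(((B → W) ∨ (G → K))) = True
      (B → W) ∨ (G → K) = False
        B → W = False
        G → K = False
    (¬R ∧ (K ∧ R)) ∧ (¬W → B) = False
      ¬R ∧ (K ∧ R) = False
        ¬R = True
        K ∧ R = False
      ¬W → B = True
        ¬W = True
The formula evaluates to True.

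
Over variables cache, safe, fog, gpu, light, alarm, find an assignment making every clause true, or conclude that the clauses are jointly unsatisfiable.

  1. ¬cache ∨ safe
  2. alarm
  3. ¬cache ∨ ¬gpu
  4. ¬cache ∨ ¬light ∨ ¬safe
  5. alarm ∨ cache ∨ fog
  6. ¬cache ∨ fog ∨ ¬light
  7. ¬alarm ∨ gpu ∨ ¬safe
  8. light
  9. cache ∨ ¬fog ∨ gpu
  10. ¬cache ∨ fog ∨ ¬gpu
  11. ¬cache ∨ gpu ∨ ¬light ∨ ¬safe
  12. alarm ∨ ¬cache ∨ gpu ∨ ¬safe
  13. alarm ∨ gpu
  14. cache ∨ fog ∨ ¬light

cache=F, safe=F, fog=T, gpu=T, light=T, alarm=T

Unit clause (alarm) forces alarm = True.
Unit clause (light) forces light = True.
Try cache = True:
  (¬cache ∨ safe) forces safe = True.
  clause (¬cache ∨ ¬light ∨ ¬safe) is falsified — backtrack.
So cache = False.
  then (cache ∨ fog ∨ ¬light) forces fog = True.
  then (cache ∨ ¬fog ∨ gpu) forces gpu = True.
Set safe = False.
All clauses satisfied.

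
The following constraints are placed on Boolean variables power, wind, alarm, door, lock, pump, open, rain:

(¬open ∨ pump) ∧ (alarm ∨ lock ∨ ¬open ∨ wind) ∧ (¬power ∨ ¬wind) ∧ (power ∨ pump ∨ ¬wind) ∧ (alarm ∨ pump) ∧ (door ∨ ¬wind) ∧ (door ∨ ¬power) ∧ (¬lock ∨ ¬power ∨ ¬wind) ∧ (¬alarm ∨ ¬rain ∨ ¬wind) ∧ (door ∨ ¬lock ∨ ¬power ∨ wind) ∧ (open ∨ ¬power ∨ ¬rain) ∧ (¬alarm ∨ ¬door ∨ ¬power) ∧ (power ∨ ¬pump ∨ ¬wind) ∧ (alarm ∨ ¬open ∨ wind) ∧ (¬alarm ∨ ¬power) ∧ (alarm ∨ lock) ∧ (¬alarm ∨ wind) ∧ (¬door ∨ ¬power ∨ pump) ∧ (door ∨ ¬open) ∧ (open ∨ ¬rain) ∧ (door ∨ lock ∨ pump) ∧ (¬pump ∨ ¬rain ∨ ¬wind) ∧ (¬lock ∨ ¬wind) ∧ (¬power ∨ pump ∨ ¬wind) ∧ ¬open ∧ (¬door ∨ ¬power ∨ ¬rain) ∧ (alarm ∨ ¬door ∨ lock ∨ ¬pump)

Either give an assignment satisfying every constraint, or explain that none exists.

Unit clause (¬open) forces open = False.
In (open ∨ ¬rain) only ¬rain is left, so rain = False.
Set power = False.
Set wind = False.
  then (¬alarm ∨ wind) forces alarm = False.
  then (alarm ∨ pump) forces pump = True.
  then (alarm ∨ lock) forces lock = True.
Set door = False.
All clauses satisfied.

power = False; wind = False; alarm = False; door = False; lock = True; pump = True; open = False; rain = False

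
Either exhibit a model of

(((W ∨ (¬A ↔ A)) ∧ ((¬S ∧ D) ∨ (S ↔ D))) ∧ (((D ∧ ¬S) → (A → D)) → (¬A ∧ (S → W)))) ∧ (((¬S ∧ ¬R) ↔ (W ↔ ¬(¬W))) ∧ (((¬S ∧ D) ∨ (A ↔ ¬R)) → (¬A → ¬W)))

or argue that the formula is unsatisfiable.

R = False, W = True, D = False, S = False, A = False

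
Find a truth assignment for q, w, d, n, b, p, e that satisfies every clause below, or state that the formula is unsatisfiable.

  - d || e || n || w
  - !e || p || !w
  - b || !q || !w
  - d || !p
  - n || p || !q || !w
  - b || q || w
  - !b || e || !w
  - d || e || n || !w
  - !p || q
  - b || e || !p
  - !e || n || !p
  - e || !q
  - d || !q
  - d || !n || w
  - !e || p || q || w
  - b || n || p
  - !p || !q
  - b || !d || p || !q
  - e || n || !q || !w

q: False, w: True, d: True, n: True, b: False, p: False, e: False

Set q = False.
  then (!p || q) forces p = False.
Set w = True.
  then (!e || p || !w) forces e = False.
  then (!b || e || !w) forces b = False.
  then (b || n || p) forces n = True.
Set d = True.
All clauses satisfied.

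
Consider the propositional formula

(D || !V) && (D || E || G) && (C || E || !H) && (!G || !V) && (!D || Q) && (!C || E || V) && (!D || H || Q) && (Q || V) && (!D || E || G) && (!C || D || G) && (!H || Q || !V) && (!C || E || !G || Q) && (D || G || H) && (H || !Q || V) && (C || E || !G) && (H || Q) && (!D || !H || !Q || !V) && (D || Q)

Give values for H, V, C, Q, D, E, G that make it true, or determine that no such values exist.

H = True; V = False; C = False; Q = True; D = True; E = True; G = True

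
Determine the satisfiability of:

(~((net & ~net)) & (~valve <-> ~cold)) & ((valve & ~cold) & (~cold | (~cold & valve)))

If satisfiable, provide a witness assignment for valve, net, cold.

Case cold = True: the conjunct ~cold is False.
Case cold = False: the formula simplifies to (~((net & ~net)) & ~valve) & valve.
  valve = True: the conjunct ~valve is False.
  valve = False: the conjunct valve is False.
Both cases fail — unsatisfiable.

Unsatisfiable — no assignment works.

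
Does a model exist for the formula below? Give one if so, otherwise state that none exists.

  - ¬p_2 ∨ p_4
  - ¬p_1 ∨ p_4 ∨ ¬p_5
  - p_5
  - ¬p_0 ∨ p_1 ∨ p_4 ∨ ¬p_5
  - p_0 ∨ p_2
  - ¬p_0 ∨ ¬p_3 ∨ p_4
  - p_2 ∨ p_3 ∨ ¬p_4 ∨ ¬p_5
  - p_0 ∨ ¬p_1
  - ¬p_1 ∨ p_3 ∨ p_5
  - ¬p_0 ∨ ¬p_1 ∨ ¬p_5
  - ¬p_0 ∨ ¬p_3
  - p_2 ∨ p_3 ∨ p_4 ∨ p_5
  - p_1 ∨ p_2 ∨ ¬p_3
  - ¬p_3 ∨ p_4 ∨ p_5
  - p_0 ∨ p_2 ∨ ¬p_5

Unit clause (p_5) forces p_5 = True.
Set p_0 = False.
  then (p_0 ∨ p_2) forces p_2 = True.
  then (p_0 ∨ ¬p_1) forces p_1 = False.
  then (¬p_2 ∨ p_4) forces p_4 = True.
Set p_3 = False.
All clauses satisfied.

p_0=F, p_1=F, p_2=T, p_3=F, p_4=T, p_5=T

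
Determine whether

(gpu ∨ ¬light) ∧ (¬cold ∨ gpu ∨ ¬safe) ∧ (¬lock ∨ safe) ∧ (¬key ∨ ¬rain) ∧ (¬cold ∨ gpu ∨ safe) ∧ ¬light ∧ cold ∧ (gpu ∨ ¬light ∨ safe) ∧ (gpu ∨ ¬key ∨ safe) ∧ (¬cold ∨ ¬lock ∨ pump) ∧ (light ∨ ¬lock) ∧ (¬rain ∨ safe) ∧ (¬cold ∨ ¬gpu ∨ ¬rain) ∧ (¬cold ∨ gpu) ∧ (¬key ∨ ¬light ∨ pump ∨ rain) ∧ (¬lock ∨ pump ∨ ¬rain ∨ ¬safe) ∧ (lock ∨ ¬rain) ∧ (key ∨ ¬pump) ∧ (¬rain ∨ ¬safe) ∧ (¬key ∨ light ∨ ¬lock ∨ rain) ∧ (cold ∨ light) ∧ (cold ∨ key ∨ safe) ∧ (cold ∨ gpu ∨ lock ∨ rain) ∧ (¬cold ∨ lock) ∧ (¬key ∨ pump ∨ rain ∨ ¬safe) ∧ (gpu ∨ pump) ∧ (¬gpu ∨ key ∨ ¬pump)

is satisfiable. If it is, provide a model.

Case cold = True:
  (¬light) forces light = False.
  (light ∨ ¬lock) forces lock = False.
  Clause (¬cold ∨ lock) is falsified — contradiction.
Case cold = False:
  Clause (cold) is falsified — contradiction.
Both cases fail, so the formula is unsatisfiable.

UNSATISFIABLE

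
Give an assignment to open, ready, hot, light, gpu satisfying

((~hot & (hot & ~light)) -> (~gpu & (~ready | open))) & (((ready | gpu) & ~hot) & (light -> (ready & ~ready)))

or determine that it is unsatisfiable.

open: True, ready: True, hot: False, light: False, gpu: True

  (~hot & (hot & ~light)) -> (~gpu & (~ready | open)) = True
    ~hot & (hot & ~light) = False
      ~hot = True
      hot & ~light = False
        ~light = True
    ~gpu & (~ready | open) = False
      ~gpu = False
      ~ready | open = True
        ~ready = False
  ((ready | gpu) & ~hot) & (light -> (ready & ~ready)) = True
    (ready | gpu) & ~hot = True
      ready | gpu = True
      ~hot = True
    light -> (ready & ~ready) = True
      ready & ~ready = False
        ~ready = False
Both conjuncts True, so the formula holds.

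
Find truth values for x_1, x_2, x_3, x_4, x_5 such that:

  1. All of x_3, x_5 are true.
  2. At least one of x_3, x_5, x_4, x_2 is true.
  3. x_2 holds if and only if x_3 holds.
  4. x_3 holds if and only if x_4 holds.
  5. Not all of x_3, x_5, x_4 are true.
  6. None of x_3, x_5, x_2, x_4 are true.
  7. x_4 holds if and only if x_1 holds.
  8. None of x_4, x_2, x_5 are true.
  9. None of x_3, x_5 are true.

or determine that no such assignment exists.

Case x_3 = True:
  Constraint (6) is violated (x_3=T) — contradiction.
Case x_3 = False:
  Constraint (1) is violated (x_3=F) — contradiction.
Both cases fail — unsatisfiable.

UNSATISFIABLE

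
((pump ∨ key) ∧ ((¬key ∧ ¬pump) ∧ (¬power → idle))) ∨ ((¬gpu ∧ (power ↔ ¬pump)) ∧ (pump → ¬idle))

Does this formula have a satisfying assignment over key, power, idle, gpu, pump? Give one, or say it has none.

key = True; power = False; idle = False; gpu = False; pump = True

  ((pump ∨ key) ∧ ((¬key ∧ ¬pump) ∧ (¬power → idle))) ∨ ((¬gpu ∧ (power ↔ ¬pump)) ∧ (pump → ¬idle)) = True
    (pump ∨ key) ∧ ((¬key ∧ ¬pump) ∧ (¬power → idle)) = False
      pump ∨ key = True
      (¬key ∧ ¬pump) ∧ (¬power → idle) = False
        ¬key ∧ ¬pump = False
          ¬key = False
          ¬pump = False
        ¬power → idle = False
          ¬power = True
    (¬gpu ∧ (power ↔ ¬pump)) ∧ (pump → ¬idle) = True
      ¬gpu ∧ (power ↔ ¬pump) = True
        ¬gpu = True
        power ↔ ¬pump = True
          ¬pump = False
      pump → ¬idle = True
        ¬idle = True
The formula evaluates to True.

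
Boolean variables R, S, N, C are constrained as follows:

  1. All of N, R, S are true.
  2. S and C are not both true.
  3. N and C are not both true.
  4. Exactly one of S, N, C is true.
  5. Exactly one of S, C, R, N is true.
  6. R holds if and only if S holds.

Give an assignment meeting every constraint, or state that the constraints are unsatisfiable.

Case R = True:
  (1) forces N = True.
  Constraint (5) is violated (R=T, N=T) — contradiction.
Case R = False:
  Constraint (1) is violated (R=F) — contradiction.
Both cases fail — unsatisfiable.

Unsatisfiable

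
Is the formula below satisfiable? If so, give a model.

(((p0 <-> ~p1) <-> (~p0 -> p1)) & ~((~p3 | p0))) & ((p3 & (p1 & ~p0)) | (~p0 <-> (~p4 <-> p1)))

p0 = False, p1 = True, p3 = True, p4 = False

  ((p0 <-> ~p1) <-> (~p0 -> p1)) & ~((~p3 | p0)) = True
    (p0 <-> ~p1) <-> (~p0 -> p1) = True
      p0 <-> ~p1 = True
        ~p1 = False
      ~p0 -> p1 = True
        ~p0 = True
    ~((~p3 | p0)) = True
      ~p3 | p0 = False
        ~p3 = False
  (p3 & (p1 & ~p0)) | (~p0 <-> (~p4 <-> p1)) = True
    p3 & (p1 & ~p0) = True
      p1 & ~p0 = True
        ~p0 = True
    ~p0 <-> (~p4 <-> p1) = True
      ~p0 = True
      ~p4 <-> p1 = True
        ~p4 = True
Both conjuncts True, so the formula holds.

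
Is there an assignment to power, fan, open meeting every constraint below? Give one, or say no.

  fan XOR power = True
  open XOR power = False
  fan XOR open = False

Unsatisfiable

Adding constraints 1, 2, 3 mod 2: every variable appears an even number of times on the left, so the left side is 0.
But the right sides sum to 1 (mod 2). 0 ≠ 1 — the system is inconsistent.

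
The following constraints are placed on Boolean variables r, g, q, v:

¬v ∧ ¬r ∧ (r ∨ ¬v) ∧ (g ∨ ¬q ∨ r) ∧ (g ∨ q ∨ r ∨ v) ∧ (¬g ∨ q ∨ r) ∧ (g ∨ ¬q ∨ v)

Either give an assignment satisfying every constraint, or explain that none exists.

r=F; g=T; q=T; v=F

Unit clause (¬v) forces v = False.
Unit clause (¬r) forces r = False.
Try g = False:
  (g ∨ ¬q ∨ r) forces q = False.
  clause (g ∨ q ∨ r ∨ v) is falsified — backtrack.
So g = True.
  then (¬g ∨ q ∨ r) forces q = True.
Check each clause:
  (¬v): ¬v holds.
  (¬r): ¬r holds.
  (r ∨ ¬v): ¬v holds.
  (g ∨ ¬q ∨ r): g holds.
  (g ∨ q ∨ r ∨ v): g holds.
  (¬g ∨ q ∨ r): q holds.
  (g ∨ ¬q ∨ v): g holds.
All clauses satisfied.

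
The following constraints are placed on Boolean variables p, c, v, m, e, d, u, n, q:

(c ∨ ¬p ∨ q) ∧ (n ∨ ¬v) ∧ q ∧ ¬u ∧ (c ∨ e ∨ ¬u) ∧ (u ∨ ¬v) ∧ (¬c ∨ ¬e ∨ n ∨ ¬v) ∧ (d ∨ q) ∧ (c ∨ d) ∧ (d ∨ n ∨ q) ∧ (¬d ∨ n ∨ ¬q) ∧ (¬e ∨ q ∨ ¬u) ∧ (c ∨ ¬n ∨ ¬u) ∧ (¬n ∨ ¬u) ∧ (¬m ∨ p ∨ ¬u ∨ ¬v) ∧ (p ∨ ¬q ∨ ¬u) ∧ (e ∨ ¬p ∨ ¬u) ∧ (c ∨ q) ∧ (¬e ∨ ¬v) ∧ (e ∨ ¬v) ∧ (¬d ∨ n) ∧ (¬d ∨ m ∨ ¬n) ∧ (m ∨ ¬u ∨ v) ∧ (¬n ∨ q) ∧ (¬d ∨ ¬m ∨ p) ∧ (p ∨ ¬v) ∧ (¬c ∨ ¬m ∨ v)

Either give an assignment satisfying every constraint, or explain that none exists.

p = True, c = False, v = False, m = True, e = False, d = True, u = False, n = True, q = True

Unit clause (q) forces q = True.
Unit clause (¬u) forces u = False.
In (u ∨ ¬v) only ¬v is left, so v = False.
Set p = True.
Set c = False.
  then (c ∨ d) forces d = True.
  then (¬d ∨ n ∨ ¬q) forces n = True.
  then (¬d ∨ m ∨ ¬n) forces m = True.
Set e = False.
All clauses satisfied.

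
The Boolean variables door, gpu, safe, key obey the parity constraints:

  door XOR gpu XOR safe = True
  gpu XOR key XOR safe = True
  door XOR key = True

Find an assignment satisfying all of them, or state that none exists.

Adding constraints 1, 2, 3 mod 2: every variable appears an even number of times on the left, so the left side is 0.
But the right sides sum to 1 (mod 2). 0 ≠ 1 — the system is inconsistent.

The formula is unsatisfiable.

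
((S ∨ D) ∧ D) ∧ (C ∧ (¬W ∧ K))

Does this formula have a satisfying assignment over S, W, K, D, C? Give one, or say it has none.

S = False; W = False; K = True; D = True; C = True

  (S ∨ D) ∧ D = True
    S ∨ D = True
  C ∧ (¬W ∧ K) = True
    ¬W ∧ K = True
      ¬W = True
Both conjuncts True, so the formula holds.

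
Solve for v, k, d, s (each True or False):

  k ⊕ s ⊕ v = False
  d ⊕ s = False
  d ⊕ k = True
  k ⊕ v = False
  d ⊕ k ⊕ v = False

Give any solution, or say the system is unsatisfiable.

v=T, k=T, d=F, s=F

k ⊕ s ⊕ v = T ⊕ F ⊕ T = False ✓
d ⊕ s = F ⊕ F = False ✓
d ⊕ k = F ⊕ T = True ✓
k ⊕ v = T ⊕ T = False ✓
d ⊕ k ⊕ v = F ⊕ T ⊕ T = False ✓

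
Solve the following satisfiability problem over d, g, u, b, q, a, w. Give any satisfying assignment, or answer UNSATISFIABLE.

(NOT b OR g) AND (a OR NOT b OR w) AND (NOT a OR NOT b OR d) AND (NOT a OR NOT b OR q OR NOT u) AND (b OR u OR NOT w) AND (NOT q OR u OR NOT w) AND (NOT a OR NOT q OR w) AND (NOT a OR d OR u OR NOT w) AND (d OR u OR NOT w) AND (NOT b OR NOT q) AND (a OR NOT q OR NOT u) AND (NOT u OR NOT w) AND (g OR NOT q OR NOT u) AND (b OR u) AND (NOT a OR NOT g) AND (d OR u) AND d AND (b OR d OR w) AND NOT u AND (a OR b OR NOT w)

d = True; g = True; u = False; b = True; q = False; a = False; w = True

Unit clause (d) forces d = True.
Unit clause (NOT u) forces u = False.
In (b OR u) only b is left, so b = True.
In (NOT b OR g) only g is left, so g = True.
In (NOT b OR NOT q) only NOT q is left, so q = False.
In (NOT a OR NOT g) only NOT a is left, so a = False.
In (a OR NOT b OR w) only w is left, so w = True.
All clauses satisfied.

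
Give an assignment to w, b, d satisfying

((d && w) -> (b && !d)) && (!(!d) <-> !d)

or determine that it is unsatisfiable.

The conjunct !(!d) <-> !d is unsatisfiable on its own:
  d=F: evaluates to False.
  d=T: evaluates to False.
So the whole conjunction is unsatisfiable.

UNSATISFIABLE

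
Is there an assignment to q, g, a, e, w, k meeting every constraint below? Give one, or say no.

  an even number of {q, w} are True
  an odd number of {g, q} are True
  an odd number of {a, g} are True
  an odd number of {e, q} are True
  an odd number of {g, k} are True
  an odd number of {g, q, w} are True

q = False, g = True, a = False, e = True, w = False, k = False

{q, w}: 0 true → even ✓
{g, q}: 1 true → odd ✓
{a, g}: 1 true → odd ✓
{e, q}: 1 true → odd ✓
{g, k}: 1 true → odd ✓
{g, q, w}: 1 true → odd ✓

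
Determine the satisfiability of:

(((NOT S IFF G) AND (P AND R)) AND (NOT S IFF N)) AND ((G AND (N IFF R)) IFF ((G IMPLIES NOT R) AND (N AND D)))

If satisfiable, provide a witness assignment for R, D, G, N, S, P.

R=T; D=F; G=F; N=F; S=T; P=T

  ((NOT S IFF G) AND (P AND R)) AND (NOT S IFF N) = True
    (NOT S IFF G) AND (P AND R) = True
      NOT S IFF G = True
        NOT S = False
      P AND R = True
    NOT S IFF N = True
      NOT S = False
  (G AND (N IFF R)) IFF ((G IMPLIES NOT R) AND (N AND D)) = True
    G AND (N IFF R) = False
      N IFF R = False
    (G IMPLIES NOT R) AND (N AND D) = False
      G IMPLIES NOT R = True
        NOT R = False
      N AND D = False
Both conjuncts True, so the formula holds.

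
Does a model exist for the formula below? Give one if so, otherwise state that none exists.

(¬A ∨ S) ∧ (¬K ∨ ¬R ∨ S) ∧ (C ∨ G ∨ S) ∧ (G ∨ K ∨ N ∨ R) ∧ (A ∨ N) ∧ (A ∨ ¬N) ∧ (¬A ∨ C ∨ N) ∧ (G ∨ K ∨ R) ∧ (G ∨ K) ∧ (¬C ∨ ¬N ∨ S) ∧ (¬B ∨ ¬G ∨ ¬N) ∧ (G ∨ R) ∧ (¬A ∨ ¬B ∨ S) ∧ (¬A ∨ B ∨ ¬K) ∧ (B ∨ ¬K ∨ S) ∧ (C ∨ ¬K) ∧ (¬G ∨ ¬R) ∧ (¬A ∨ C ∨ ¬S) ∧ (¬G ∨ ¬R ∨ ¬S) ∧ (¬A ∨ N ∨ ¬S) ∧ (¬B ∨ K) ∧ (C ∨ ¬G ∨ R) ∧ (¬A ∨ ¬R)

R = False, K = False, N = True, C = True, G = True, B = False, S = True, A = True

Set R = False.
  then (G ∨ R) forces G = True.
  then (C ∨ ¬G ∨ R) forces C = True.
Set K = False.
  then (¬B ∨ K) forces B = False.
Try N = False:
  (A ∨ N) forces A = True.
  (¬A ∨ S) forces S = True.
  clause (¬A ∨ N ∨ ¬S) is falsified — backtrack.
So N = True.
  then (A ∨ ¬N) forces A = True.
  then (¬C ∨ ¬N ∨ S) forces S = True.
All clauses satisfied.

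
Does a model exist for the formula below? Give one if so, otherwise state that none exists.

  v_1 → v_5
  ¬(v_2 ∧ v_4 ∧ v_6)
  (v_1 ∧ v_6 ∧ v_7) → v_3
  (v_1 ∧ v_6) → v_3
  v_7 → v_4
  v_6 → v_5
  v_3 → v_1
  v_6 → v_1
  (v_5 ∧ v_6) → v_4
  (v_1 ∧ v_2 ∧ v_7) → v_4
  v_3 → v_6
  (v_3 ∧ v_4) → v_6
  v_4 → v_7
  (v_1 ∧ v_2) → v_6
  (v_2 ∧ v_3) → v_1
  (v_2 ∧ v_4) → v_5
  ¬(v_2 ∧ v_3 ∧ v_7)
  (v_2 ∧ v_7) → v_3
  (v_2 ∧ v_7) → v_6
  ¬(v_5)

Unit clause (¬v_5) forces v_5 = False.
In (¬v_1 ∨ v_5) only ¬v_1 is left, so v_1 = False.
In (v_1 ∨ ¬v_6) only ¬v_6 is left, so v_6 = False.
In (v_1 ∨ ¬v_3) only ¬v_3 is left, so v_3 = False.
Set v_2 = False.
Set v_4 = True.
  then (¬v_4 ∨ v_7) forces v_7 = True.
All clauses satisfied.

v_1 = False, v_2 = False, v_3 = False, v_4 = True, v_5 = False, v_6 = False, v_7 = True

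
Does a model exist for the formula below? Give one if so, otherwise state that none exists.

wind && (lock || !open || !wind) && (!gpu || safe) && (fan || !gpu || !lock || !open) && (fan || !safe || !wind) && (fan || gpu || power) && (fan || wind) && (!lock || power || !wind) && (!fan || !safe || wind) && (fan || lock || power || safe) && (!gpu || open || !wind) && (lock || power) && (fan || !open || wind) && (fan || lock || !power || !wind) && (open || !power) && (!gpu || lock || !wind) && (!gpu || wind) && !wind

UNSATISFIABLE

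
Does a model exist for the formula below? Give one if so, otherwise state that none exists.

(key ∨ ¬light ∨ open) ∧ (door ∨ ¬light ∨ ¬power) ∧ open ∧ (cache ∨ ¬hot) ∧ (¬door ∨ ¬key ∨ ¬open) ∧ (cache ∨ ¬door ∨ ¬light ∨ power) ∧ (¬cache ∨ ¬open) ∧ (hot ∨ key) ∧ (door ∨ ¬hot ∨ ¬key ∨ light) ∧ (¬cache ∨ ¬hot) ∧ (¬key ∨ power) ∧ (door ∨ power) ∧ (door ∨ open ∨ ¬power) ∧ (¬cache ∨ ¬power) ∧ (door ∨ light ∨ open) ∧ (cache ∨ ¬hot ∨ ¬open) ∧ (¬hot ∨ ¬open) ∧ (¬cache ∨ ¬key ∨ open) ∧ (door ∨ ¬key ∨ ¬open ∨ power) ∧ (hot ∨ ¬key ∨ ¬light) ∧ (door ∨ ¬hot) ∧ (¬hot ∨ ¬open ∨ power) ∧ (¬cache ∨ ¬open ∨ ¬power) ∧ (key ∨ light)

Unit clause (open) forces open = True.
In (¬cache ∨ ¬open) only ¬cache is left, so cache = False.
In (cache ∨ ¬hot ∨ ¬open) only ¬hot is left, so hot = False.
In (hot ∨ key) only key is left, so key = True.
In (¬key ∨ power) only power is left, so power = True.
In (hot ∨ ¬key ∨ ¬light) only ¬light is left, so light = False.
In (¬door ∨ ¬key ∨ ¬open) only ¬door is left, so door = False.
All clauses satisfied.

cache=F, power=T, light=F, key=T, hot=F, door=F, open=T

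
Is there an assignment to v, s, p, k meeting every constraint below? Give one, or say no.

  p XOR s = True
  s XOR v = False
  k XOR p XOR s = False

v=F; s=F; p=T; k=T

p XOR s = T XOR F = True ✓
s XOR v = F XOR F = False ✓
k XOR p XOR s = T XOR T XOR F = False ✓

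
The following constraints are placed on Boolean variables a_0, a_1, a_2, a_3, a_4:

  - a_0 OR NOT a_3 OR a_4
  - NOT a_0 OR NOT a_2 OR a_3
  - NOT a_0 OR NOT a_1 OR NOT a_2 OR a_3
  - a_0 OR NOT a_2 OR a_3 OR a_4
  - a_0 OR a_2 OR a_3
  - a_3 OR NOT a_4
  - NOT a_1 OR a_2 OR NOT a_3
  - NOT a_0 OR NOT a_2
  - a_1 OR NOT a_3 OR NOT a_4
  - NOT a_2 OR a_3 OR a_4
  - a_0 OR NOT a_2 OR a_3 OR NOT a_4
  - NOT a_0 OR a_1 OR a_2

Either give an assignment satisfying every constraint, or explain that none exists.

a_0: False, a_1: True, a_2: True, a_3: True, a_4: True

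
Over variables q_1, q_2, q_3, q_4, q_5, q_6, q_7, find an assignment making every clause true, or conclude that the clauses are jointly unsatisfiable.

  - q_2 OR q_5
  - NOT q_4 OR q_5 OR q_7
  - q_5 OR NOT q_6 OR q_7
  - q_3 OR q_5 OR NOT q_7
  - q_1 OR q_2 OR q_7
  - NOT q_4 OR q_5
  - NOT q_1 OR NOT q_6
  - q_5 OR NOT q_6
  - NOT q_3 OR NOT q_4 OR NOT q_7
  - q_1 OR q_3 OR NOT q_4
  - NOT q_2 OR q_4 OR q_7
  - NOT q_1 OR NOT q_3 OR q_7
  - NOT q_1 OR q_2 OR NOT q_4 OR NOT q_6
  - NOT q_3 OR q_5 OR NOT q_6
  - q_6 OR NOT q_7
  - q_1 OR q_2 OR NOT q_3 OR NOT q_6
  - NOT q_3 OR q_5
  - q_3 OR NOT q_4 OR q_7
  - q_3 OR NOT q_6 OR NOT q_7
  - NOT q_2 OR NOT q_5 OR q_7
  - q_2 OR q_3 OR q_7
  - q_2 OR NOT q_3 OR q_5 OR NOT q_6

Set q_1 = False.
Try q_2 = False:
  (q_2 OR q_5) forces q_5 = True.
  (q_1 OR q_2 OR q_7) forces q_7 = True.
  (q_6 OR NOT q_7) forces q_6 = True.
  (q_1 OR q_2 OR NOT q_3 OR NOT q_6) forces q_3 = False.
  clause (q_3 OR NOT q_6 OR NOT q_7) is falsified — backtrack.
So q_2 = True.
Try q_3 = False:
  (q_1 OR q_3 OR NOT q_4) forces q_4 = False.
  (NOT q_2 OR q_4 OR q_7) forces q_7 = True.
  (q_3 OR q_5 OR NOT q_7) forces q_5 = True.
  (q_6 OR NOT q_7) forces q_6 = True.
  clause (q_3 OR NOT q_6 OR NOT q_7) is falsified — backtrack.
So q_3 = True.
  then (NOT q_3 OR q_5) forces q_5 = True.
  then (NOT q_2 OR NOT q_5 OR q_7) forces q_7 = True.
  then (NOT q_3 OR NOT q_4 OR NOT q_7) forces q_4 = False.
  then (q_6 OR NOT q_7) forces q_6 = True.
All clauses satisfied.

q_1=F; q_2=T; q_3=T; q_4=F; q_5=T; q_6=T; q_7=T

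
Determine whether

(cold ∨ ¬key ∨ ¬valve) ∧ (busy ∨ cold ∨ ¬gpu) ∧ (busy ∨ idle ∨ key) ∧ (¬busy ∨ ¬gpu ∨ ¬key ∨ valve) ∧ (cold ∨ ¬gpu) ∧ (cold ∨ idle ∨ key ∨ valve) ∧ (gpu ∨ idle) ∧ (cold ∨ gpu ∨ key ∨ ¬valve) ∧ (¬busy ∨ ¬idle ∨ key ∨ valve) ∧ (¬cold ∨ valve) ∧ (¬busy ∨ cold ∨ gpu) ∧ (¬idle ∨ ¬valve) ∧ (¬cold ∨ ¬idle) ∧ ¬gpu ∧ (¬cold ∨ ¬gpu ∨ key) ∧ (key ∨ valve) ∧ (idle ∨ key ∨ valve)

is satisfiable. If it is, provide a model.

Unit clause (¬gpu) forces gpu = False.
In (gpu ∨ idle) only idle is left, so idle = True.
In (¬idle ∨ ¬valve) only ¬valve is left, so valve = False.
In (¬cold ∨ ¬idle) only ¬cold is left, so cold = False.
In (key ∨ valve) only key is left, so key = True.
In (¬busy ∨ cold ∨ gpu) only ¬busy is left, so busy = False.
All clauses satisfied.

key: True, idle: True, gpu: False, cold: False, busy: False, valve: False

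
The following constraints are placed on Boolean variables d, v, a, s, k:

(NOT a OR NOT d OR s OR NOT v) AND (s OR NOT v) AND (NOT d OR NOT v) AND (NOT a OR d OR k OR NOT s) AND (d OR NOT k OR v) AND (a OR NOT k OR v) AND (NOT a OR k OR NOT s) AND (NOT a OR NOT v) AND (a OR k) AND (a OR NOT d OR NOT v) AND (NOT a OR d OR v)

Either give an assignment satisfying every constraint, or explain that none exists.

Set d = True.
  then (NOT d OR NOT v) forces v = False.
Try a = False:
  (a OR NOT k OR v) forces k = False.
  clause (a OR k) is falsified — backtrack.
So a = True.
Set s = False.
Set k = True.
All clauses satisfied.

d = True; v = False; a = True; s = False; k = True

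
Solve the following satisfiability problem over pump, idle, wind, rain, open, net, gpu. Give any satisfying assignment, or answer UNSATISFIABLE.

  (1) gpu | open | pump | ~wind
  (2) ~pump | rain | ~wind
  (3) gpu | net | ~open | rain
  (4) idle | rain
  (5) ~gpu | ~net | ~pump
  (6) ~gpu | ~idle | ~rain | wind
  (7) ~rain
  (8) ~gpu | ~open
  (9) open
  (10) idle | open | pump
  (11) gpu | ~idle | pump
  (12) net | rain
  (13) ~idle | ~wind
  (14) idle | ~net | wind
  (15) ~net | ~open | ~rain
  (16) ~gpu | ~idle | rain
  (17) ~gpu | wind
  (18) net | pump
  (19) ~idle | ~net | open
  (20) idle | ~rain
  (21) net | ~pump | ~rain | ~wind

pump=T, idle=T, wind=F, rain=F, open=T, net=T, gpu=F

Unit clause (~rain) forces rain = False.
Unit clause (open) forces open = True.
In (net | rain) only net is left, so net = True.
In (idle | rain) only idle is left, so idle = True.
In (~gpu | ~open) only ~gpu is left, so gpu = False.
In (gpu | ~idle | pump) only pump is left, so pump = True.
In (~idle | ~wind) only ~wind is left, so wind = False.
All clauses satisfied.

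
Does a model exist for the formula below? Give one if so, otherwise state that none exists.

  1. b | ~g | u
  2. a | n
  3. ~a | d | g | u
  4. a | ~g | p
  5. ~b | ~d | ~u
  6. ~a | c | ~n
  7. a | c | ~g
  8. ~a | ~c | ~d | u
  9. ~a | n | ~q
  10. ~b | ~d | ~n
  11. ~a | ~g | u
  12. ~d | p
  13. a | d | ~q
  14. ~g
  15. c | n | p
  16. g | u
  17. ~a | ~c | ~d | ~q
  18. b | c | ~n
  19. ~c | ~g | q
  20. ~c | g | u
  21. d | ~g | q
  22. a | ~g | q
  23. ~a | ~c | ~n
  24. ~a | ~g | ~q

Unit clause (~g) forces g = False.
In (g | u) only u is left, so u = True.
Set c = True.
Set p = False.
  then (~d | p) forces d = False.
Set b = False.
Set a = True.
  then (~a | ~c | ~n) forces n = False.
  then (~a | n | ~q) forces q = False.
All clauses satisfied.

c=T; p=F; d=F; b=F; u=T; g=F; a=T; q=F; n=F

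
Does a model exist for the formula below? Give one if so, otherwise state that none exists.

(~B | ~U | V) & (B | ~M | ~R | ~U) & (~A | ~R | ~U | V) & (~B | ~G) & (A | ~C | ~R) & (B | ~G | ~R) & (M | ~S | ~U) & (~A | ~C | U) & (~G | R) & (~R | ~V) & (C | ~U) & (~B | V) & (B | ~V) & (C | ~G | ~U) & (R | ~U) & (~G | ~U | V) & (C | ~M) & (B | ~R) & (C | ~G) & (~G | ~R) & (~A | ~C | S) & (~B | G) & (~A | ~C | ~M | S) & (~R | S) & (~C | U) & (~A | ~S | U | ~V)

Try V = True:
  (~R | ~V) forces R = False.
  (~G | R) forces G = False.
  (B | ~V) forces B = True.
  clause (~B | G) is falsified — backtrack.
So V = False.
  then (~B | V) forces B = False.
  then (B | ~R) forces R = False.
  then (~G | R) forces G = False.
  then (R | ~U) forces U = False.
  then (~C | U) forces C = False.
  then (C | ~M) forces M = False.
Set S = True.
Set A = True.
All clauses satisfied.

V: False, R: False, M: False, U: False, B: False, S: True, A: True, G: False, C: False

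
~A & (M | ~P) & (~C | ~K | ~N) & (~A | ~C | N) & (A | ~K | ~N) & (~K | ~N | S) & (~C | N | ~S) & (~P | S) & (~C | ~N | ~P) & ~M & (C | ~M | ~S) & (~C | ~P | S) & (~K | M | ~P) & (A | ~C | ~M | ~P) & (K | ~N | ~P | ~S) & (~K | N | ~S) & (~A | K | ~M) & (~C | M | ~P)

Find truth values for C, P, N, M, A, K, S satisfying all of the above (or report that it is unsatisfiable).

C = False, P = False, N = False, M = False, A = False, K = False, S = True

Unit clause (~A) forces A = False.
Unit clause (~M) forces M = False.
In (M | ~P) only ~P is left, so P = False.
Set C = False.
Set N = False.
Set K = False.
Set S = True.
All clauses satisfied.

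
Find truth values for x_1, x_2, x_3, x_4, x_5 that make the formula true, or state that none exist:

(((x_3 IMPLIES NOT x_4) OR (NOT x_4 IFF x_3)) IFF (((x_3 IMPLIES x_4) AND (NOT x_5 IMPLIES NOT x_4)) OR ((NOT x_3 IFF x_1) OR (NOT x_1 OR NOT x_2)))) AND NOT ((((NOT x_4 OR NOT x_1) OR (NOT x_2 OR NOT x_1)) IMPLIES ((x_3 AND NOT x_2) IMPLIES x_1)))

x_1 = False; x_2 = False; x_3 = True; x_4 = False; x_5 = True

  ((x_3 IMPLIES NOT x_4) OR (NOT x_4 IFF x_3)) IFF (((x_3 IMPLIES x_4) AND (NOT x_5 IMPLIES NOT x_4)) OR ((NOT x_3 IFF x_1) OR (NOT x_1 OR NOT x_2))) = True
    (x_3 IMPLIES NOT x_4) OR (NOT x_4 IFF x_3) = True
      x_3 IMPLIES NOT x_4 = True
        NOT x_4 = True
      NOT x_4 IFF x_3 = True
        NOT x_4 = True
    ((x_3 IMPLIES x_4) AND (NOT x_5 IMPLIES NOT x_4)) OR ((NOT x_3 IFF x_1) OR (NOT x_1 OR NOT x_2)) = True
      (x_3 IMPLIES x_4) AND (NOT x_5 IMPLIES NOT x_4) = False
        x_3 IMPLIES x_4 = False
        NOT x_5 IMPLIES NOT x_4 = True
          NOT x_5 = False
          NOT x_4 = True
      (NOT x_3 IFF x_1) OR (NOT x_1 OR NOT x_2) = True
        NOT x_3 IFF x_1 = True
          NOT x_3 = False
        NOT x_1 OR NOT x_2 = True
          NOT x_1 = True
          NOT x_2 = True
  NOT ((((NOT x_4 OR NOT x_1) OR (NOT x_2 OR NOT x_1)) IMPLIES ((x_3 AND NOT x_2) IMPLIES x_1))) = True
    ((NOT x_4 OR NOT x_1) OR (NOT x_2 OR NOT x_1)) IMPLIES ((x_3 AND NOT x_2) IMPLIES x_1) = False
      (NOT x_4 OR NOT x_1) OR (NOT x_2 OR NOT x_1) = True
        NOT x_4 OR NOT x_1 = True
          NOT x_4 = True
          NOT x_1 = True
        NOT x_2 OR NOT x_1 = True
          NOT x_2 = True
          NOT x_1 = True
      (x_3 AND NOT x_2) IMPLIES x_1 = False
        x_3 AND NOT x_2 = True
          NOT x_2 = True
Both conjuncts True, so the formula holds.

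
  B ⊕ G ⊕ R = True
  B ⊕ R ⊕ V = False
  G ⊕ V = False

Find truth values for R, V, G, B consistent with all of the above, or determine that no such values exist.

Adding constraints 1, 2, 3 mod 2: every variable appears an even number of times on the left, so the left side is 0.
But the right sides sum to 1 (mod 2). 0 ≠ 1 — the system is inconsistent.

No satisfying assignment exists.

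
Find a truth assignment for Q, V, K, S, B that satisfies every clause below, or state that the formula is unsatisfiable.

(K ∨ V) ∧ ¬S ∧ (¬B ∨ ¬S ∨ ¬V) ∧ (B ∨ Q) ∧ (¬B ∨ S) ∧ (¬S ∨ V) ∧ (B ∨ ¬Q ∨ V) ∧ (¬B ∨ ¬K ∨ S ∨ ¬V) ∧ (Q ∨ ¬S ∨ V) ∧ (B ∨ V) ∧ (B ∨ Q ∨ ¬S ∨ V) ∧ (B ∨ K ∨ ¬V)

Q = True, V = True, K = True, S = False, B = False

Unit clause (¬S) forces S = False.
In (¬B ∨ S) only ¬B is left, so B = False.
In (B ∨ V) only V is left, so V = True.
In (B ∨ K ∨ ¬V) only K is left, so K = True.
In (B ∨ Q) only Q is left, so Q = True.
All clauses satisfied.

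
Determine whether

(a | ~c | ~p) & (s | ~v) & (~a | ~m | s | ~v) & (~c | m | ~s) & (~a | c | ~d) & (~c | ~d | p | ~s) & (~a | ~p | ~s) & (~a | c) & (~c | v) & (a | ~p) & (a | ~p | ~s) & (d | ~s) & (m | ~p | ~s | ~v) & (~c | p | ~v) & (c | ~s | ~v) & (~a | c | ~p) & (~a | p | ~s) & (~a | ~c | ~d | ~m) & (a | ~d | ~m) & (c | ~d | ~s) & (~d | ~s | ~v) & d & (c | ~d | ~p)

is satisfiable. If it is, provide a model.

v = False; m = False; d = True; p = False; s = False; a = False; c = False

Unit clause (d) forces d = True.
Try v = True:
  (s | ~v) forces s = True.
  clause (~d | ~s | ~v) is falsified — backtrack.
So v = False.
  then (~c | v) forces c = False.
  then (c | ~d | ~s) forces s = False.
  then (c | ~d | ~p) forces p = False.
  then (~a | c | ~d) forces a = False.
  then (a | ~d | ~m) forces m = False.
All clauses satisfied.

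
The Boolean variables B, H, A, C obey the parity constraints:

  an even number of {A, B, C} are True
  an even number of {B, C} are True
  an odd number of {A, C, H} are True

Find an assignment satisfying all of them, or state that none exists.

B: True, H: False, A: False, C: True

{A, B, C}: 2 true → even ✓
{B, C}: 2 true → even ✓
{A, C, H}: 1 true → odd ✓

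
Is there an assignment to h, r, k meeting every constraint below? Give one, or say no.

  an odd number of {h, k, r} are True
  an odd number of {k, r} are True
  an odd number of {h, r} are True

h = False; r = True; k = False

{h, k, r}: 1 true → odd ✓
{k, r}: 1 true → odd ✓
{h, r}: 1 true → odd ✓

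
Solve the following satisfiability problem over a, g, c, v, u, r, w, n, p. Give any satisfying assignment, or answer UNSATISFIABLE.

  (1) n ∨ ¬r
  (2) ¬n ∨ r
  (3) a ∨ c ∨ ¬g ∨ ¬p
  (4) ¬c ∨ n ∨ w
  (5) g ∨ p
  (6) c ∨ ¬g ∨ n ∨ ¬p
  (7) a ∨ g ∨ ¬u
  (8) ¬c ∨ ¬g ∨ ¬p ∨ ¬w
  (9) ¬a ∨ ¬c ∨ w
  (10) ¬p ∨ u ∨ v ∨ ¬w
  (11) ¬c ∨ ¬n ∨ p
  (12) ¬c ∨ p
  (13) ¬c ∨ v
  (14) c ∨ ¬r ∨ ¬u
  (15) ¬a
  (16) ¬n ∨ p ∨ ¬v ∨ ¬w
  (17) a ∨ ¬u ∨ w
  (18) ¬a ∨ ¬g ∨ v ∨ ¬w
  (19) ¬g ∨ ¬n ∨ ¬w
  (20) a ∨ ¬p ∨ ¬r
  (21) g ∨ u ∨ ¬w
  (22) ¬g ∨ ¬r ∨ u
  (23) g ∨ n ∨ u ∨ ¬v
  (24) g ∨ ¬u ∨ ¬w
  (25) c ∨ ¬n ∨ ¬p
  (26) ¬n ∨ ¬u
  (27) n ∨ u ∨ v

Unit clause (¬a) forces a = False.
Set g = True.
Set c = False.
  then (a ∨ c ∨ ¬g ∨ ¬p) forces p = False.
Set v = True.
Set u = True.
  then (c ∨ ¬r ∨ ¬u) forces r = False.
  then (a ∨ ¬u ∨ w) forces w = True.
  then (¬g ∨ ¬n ∨ ¬w) forces n = False.
All clauses satisfied.

a: False; g: True; c: False; v: True; u: True; r: False; w: True; n: False; p: False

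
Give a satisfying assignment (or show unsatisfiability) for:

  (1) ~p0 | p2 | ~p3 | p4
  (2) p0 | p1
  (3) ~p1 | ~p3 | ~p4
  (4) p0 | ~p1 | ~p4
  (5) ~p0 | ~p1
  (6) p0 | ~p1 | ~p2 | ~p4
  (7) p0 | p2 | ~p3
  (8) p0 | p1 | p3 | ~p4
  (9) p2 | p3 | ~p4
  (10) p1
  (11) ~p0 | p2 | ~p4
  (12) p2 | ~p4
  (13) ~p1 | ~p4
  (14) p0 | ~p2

Unit clause (p1) forces p1 = True.
In (~p1 | ~p4) only ~p4 is left, so p4 = False.
In (~p0 | ~p1) only ~p0 is left, so p0 = False.
In (p0 | ~p2) only ~p2 is left, so p2 = False.
In (p0 | p2 | ~p3) only ~p3 is left, so p3 = False.
All clauses satisfied.

p0=F, p1=T, p2=F, p3=F, p4=F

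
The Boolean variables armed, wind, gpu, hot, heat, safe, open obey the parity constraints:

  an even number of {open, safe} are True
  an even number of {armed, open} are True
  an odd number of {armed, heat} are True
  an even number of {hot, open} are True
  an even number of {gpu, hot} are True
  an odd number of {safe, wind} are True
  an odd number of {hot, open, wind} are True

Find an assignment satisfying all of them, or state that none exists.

armed=F; wind=T; gpu=F; hot=F; heat=T; safe=F; open=F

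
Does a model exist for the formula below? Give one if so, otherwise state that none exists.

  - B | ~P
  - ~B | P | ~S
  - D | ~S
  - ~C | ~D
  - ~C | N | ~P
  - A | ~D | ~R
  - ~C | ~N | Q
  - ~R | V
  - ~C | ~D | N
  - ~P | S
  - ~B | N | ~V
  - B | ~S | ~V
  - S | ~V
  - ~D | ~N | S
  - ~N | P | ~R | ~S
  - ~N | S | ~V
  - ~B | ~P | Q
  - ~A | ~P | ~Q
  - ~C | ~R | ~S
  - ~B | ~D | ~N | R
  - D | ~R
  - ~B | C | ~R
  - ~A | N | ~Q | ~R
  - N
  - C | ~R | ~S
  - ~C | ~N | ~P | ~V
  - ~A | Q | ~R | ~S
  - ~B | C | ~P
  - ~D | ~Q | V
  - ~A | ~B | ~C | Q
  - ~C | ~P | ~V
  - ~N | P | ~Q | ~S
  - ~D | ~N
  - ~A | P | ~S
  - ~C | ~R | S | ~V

Unit clause (N) forces N = True.
In (~D | ~N) only ~D is left, so D = False.
In (D | ~S) only ~S is left, so S = False.
In (~P | S) only ~P is left, so P = False.
In (S | ~V) only ~V is left, so V = False.
In (D | ~R) only ~R is left, so R = False.
Set A = False.
Set Q = True.
Set B = False.
Set C = False.
All clauses satisfied.

V = False, D = False, P = False, R = False, S = False, A = False, Q = True, B = False, C = False, N = True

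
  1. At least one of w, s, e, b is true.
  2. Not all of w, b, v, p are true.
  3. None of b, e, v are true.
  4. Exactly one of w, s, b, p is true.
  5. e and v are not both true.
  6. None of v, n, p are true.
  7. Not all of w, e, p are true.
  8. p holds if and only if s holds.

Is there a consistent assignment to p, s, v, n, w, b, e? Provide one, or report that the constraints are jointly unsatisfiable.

p: False, s: False, v: False, n: False, w: True, b: False, e: False

  (1) {w, s, e, b}: 1 true — at least one ✓
  (2) {w, b, v, p}: 1/4 true — not all ✓
  (3) {b, e, v}: 0 true — none ✓
  (4) {w, s, b, p}: 1 true — exactly one ✓
  (5) e=F, v=F — not both ✓
  (6) {v, n, p}: 0 true — none ✓
  (7) {w, e, p}: 1/3 true — not all ✓
  (8) p=F, s=F — same ✓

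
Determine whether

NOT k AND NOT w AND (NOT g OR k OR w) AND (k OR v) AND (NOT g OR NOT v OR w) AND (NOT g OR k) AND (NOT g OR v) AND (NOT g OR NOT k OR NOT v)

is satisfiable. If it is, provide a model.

Unit clause (NOT k) forces k = False.
Unit clause (NOT w) forces w = False.
In (NOT g OR k OR w) only NOT g is left, so g = False.
In (k OR v) only v is left, so v = True.
All clauses satisfied.

v = True; k = False; g = False; w = False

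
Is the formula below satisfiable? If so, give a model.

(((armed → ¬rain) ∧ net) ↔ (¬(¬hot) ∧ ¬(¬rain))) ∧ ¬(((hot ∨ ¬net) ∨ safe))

rain = True, armed = True, net = True, safe = False, hot = False

  ((armed → ¬rain) ∧ net) ↔ (¬(¬hot) ∧ ¬(¬rain)) = True
    (armed → ¬rain) ∧ net = False
      armed → ¬rain = False
        ¬rain = False
    ¬(¬hot) ∧ ¬(¬rain) = False
      ¬(¬hot) = False
        ¬hot = True
      ¬(¬rain) = True
        ¬rain = False
  ¬(((hot ∨ ¬net) ∨ safe)) = True
    (hot ∨ ¬net) ∨ safe = False
      hot ∨ ¬net = False
        ¬net = False
Both conjuncts True, so the formula holds.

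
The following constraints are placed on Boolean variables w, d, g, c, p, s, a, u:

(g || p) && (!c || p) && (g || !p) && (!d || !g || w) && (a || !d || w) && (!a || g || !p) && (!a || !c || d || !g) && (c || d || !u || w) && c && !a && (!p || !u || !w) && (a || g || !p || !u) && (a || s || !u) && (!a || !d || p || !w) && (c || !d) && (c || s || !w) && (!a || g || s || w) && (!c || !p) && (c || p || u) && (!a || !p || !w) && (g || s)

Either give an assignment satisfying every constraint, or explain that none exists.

UNSATISFIABLE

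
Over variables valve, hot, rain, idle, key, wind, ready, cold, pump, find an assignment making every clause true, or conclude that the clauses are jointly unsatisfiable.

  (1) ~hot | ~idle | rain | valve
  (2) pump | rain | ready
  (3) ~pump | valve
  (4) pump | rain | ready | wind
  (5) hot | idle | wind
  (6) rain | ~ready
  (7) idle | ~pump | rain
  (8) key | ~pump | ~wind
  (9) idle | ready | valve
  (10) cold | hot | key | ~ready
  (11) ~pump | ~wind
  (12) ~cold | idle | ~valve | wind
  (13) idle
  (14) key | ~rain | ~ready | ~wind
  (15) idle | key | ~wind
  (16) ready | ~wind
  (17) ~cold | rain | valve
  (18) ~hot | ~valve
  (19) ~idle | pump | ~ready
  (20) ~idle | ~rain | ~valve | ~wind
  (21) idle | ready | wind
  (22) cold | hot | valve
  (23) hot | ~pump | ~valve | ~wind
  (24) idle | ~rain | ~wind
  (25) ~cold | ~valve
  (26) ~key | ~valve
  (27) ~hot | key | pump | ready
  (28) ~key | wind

valve = True, hot = False, rain = True, idle = True, key = False, wind = False, ready = False, cold = False, pump = False

Unit clause (idle) forces idle = True.
Set valve = True.
  then (~hot | ~valve) forces hot = False.
  then (~cold | ~valve) forces cold = False.
  then (~key | ~valve) forces key = False.
  then (cold | hot | key | ~ready) forces ready = False.
  then (ready | ~wind) forces wind = False.
Set rain = True.
Set pump = False.
All clauses satisfied.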